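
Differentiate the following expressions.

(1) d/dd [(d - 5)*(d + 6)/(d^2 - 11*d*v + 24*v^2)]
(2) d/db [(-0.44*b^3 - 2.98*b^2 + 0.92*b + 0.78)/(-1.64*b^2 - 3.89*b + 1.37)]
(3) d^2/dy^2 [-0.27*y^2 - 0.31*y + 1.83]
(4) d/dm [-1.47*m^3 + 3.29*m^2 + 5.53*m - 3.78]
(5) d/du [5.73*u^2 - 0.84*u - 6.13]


(1) = (-(d - 5)*(d + 6)*(2*d - 11*v) + (2*d + 1)*(d^2 - 11*d*v + 24*v^2))/(d^2 - 11*d*v + 24*v^2)^2
(2) = (0.7216*b^4 + 3.4232*b^3 + 11.2926*b^2 - 5.6068*b + 4.2946)/(2.6896*b^4 + 12.7592*b^3 + 10.6385*b^2 - 10.6586*b + 1.8769)
(3) = -0.540000000000000
(4) = -4.41*m^2 + 6.58*m + 5.53
(5) = 11.46*u - 0.84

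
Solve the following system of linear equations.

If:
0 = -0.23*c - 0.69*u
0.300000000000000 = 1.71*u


Then:
c = -0.53
u = 0.18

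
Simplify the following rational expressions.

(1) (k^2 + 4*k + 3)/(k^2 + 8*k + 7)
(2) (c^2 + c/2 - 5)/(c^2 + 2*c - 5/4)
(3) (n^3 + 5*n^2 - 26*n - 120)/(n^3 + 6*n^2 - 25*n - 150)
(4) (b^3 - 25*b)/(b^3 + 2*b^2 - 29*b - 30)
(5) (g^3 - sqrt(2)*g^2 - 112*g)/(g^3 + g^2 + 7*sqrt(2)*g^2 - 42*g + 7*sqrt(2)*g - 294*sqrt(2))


(1) = (k + 3)/(k + 7)
(2) = (2*c - 4)/(2*c - 1)
(3) = (n + 4)/(n + 5)
(4) = (b^2 + 5*b)/(b^2 + 7*b + 6)
(5) = (g^2 - 8*sqrt(2)*g)/(g^2 + g - 42)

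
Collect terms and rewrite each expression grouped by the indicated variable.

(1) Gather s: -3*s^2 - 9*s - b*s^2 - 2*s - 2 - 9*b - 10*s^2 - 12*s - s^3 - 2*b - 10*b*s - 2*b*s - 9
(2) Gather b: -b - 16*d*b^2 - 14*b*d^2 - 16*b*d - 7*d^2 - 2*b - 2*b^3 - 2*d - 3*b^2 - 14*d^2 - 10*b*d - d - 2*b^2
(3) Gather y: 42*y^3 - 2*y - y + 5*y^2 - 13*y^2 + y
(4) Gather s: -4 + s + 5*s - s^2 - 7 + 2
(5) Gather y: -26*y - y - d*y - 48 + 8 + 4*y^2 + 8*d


(1) = -11*b - s^3 + s^2*(-b - 13) + s*(-12*b - 23) - 11
(2) = -2*b^3 + b^2*(-16*d - 5) + b*(-14*d^2 - 26*d - 3) - 21*d^2 - 3*d
(3) = 42*y^3 - 8*y^2 - 2*y
(4) = -s^2 + 6*s - 9
(5) = 8*d + 4*y^2 + y*(-d - 27) - 40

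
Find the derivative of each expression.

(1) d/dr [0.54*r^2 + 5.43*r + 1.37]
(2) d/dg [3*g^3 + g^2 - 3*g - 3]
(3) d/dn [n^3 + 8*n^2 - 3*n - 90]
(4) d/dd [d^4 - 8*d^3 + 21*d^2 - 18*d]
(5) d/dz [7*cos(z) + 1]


(1) = 1.08*r + 5.43
(2) = 9*g^2 + 2*g - 3
(3) = 3*n^2 + 16*n - 3
(4) = 4*d^3 - 24*d^2 + 42*d - 18
(5) = -7*sin(z)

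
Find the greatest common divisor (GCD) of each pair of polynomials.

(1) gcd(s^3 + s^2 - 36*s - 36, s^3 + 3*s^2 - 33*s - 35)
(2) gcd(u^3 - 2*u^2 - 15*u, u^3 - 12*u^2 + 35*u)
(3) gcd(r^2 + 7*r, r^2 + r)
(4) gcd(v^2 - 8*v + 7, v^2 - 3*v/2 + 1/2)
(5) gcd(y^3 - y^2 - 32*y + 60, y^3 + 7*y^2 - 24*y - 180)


(1) = gcd((s - 6)*(s + 1)*(s + 6), (s - 5)*(s + 1)*(s + 7)) = s + 1
(2) = u^2 - 5*u
(3) = gcd(r*(r + 7), r*(r + 1)) = r
(4) = gcd((v - 7)*(v - 1), (v - 1)*(v - 1/2)) = v - 1
(5) = gcd((y - 5)*(y - 2)*(y + 6), (y - 5)*(y + 6)^2) = y^2 + y - 30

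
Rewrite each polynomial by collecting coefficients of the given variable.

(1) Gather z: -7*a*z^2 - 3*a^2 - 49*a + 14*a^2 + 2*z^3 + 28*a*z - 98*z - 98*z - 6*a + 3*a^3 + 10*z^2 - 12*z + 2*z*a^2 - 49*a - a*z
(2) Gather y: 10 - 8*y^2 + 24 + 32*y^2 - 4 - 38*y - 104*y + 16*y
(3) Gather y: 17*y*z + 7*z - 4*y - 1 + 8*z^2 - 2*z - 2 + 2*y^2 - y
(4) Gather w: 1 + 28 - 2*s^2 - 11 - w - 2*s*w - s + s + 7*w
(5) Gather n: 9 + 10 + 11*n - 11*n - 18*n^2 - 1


(1) = 3*a^3 + 11*a^2 - 104*a + 2*z^3 + z^2*(10 - 7*a) + z*(2*a^2 + 27*a - 208)
(2) = 24*y^2 - 126*y + 30
(3) = 2*y^2 + y*(17*z - 5) + 8*z^2 + 5*z - 3
(4) = -2*s^2 + w*(6 - 2*s) + 18
(5) = 18 - 18*n^2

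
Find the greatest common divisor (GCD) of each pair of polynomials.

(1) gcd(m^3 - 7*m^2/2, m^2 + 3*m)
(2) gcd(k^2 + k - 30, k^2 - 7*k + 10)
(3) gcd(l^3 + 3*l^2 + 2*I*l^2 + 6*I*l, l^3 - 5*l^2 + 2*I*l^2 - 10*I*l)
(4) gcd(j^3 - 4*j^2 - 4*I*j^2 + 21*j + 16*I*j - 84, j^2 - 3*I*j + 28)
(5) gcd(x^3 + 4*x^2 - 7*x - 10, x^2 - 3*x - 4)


(1) = m
(2) = gcd((k - 5)*(k + 6), (k - 5)*(k - 2)) = k - 5
(3) = l^2 + 2*I*l
(4) = j - 7*I
(5) = gcd((x - 2)*(x + 1)*(x + 5), (x - 4)*(x + 1)) = x + 1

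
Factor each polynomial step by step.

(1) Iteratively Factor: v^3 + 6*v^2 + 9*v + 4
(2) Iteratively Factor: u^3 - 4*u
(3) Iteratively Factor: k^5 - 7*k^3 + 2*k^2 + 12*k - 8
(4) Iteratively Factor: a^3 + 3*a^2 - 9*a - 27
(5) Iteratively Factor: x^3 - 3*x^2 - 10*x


(1) = (v + 4)*(v^2 + 2*v + 1) = (v + 1)*(v + 4)*(v + 1)
(2) = (u)*(u^2 - 4) = u*(u + 2)*(u - 2)
(3) = (k + 2)*(k^4 - 2*k^3 - 3*k^2 + 8*k - 4) = (k - 2)*(k + 2)*(k^3 - 3*k + 2) = (k - 2)*(k - 1)*(k + 2)*(k^2 + k - 2) = (k - 2)*(k - 1)^2*(k + 2)*(k + 2)
(4) = (a - 3)*(a^2 + 6*a + 9) = (a - 3)*(a + 3)*(a + 3)
(5) = (x - 5)*(x^2 + 2*x) = x*(x - 5)*(x + 2)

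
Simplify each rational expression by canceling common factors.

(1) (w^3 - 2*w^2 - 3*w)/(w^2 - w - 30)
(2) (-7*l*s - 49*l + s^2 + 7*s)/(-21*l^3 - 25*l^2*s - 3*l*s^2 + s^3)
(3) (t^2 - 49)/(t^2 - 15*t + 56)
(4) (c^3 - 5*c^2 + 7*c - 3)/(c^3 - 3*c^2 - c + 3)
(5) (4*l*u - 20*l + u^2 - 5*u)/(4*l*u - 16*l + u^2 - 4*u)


(1) = (w^3 - 2*w^2 - 3*w)/(w^2 - w - 30)
(2) = (s + 7)/(3*l^2 + 4*l*s + s^2)
(3) = (t + 7)/(t - 8)
(4) = (c - 1)/(c + 1)
(5) = (u - 5)/(u - 4)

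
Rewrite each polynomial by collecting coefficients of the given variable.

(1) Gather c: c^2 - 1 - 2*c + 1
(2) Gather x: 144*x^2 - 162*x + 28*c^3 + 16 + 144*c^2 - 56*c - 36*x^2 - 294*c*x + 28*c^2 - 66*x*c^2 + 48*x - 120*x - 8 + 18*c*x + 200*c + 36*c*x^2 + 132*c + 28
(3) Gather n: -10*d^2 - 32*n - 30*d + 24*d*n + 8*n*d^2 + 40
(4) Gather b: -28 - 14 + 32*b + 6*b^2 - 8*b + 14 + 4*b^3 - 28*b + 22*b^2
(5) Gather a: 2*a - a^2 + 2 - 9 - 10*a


(1) = c^2 - 2*c
(2) = 28*c^3 + 172*c^2 + 276*c + x^2*(36*c + 108) + x*(-66*c^2 - 276*c - 234) + 36
(3) = -10*d^2 - 30*d + n*(8*d^2 + 24*d - 32) + 40
(4) = 4*b^3 + 28*b^2 - 4*b - 28
(5) = -a^2 - 8*a - 7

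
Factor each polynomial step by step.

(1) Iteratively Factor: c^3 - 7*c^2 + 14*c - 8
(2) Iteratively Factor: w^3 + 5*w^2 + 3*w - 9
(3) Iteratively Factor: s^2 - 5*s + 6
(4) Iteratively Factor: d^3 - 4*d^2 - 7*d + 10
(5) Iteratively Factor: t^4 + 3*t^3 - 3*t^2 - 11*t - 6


(1) = (c - 2)*(c^2 - 5*c + 4) = (c - 4)*(c - 2)*(c - 1)
(2) = (w + 3)*(w^2 + 2*w - 3) = (w + 3)^2*(w - 1)
(3) = (s - 3)*(s - 2)
(4) = (d - 1)*(d^2 - 3*d - 10) = (d - 5)*(d - 1)*(d + 2)
(5) = (t + 1)*(t^3 + 2*t^2 - 5*t - 6) = (t - 2)*(t + 1)*(t^2 + 4*t + 3) = (t - 2)*(t + 1)*(t + 3)*(t + 1)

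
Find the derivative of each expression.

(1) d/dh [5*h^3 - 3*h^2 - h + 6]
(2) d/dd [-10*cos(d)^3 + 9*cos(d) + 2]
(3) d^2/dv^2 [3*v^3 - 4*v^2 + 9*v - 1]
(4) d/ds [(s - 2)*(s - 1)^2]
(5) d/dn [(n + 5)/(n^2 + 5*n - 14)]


(1) = 15*h^2 - 6*h - 1
(2) = 3*(10*cos(d)^2 - 3)*sin(d)
(3) = 18*v - 8
(4) = (s - 1)*(3*s - 5)
(5) = (n^2 + 5*n - (n + 5)*(2*n + 5) - 14)/(n^2 + 5*n - 14)^2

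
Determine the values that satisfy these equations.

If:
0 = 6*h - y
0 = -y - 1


Then:
h = -1/6
y = -1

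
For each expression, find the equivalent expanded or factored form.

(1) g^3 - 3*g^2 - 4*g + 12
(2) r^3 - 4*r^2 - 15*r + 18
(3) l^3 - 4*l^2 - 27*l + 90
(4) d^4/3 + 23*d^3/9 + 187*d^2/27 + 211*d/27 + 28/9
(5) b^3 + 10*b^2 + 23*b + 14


(1) = (g - 3)*(g - 2)*(g + 2)
(2) = (r - 6)*(r - 1)*(r + 3)
(3) = (l - 6)*(l - 3)*(l + 5)
(4) = (d/3 + 1)*(d + 1)*(d + 4/3)*(d + 7/3)
(5) = (b + 1)*(b + 2)*(b + 7)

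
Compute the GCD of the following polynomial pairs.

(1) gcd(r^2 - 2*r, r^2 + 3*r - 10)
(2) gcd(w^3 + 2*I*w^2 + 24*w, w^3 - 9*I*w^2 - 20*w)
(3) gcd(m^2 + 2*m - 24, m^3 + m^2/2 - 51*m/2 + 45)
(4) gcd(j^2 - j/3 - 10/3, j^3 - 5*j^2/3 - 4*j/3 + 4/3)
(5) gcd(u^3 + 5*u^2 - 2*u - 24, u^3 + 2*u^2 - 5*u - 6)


(1) = gcd(r*(r - 2), (r - 2)*(r + 5)) = r - 2
(2) = w^2 - 4*I*w
(3) = gcd((m - 4)*(m + 6), (m - 3)*(m - 5/2)*(m + 6)) = m + 6
(4) = j - 2
(5) = u^2 + u - 6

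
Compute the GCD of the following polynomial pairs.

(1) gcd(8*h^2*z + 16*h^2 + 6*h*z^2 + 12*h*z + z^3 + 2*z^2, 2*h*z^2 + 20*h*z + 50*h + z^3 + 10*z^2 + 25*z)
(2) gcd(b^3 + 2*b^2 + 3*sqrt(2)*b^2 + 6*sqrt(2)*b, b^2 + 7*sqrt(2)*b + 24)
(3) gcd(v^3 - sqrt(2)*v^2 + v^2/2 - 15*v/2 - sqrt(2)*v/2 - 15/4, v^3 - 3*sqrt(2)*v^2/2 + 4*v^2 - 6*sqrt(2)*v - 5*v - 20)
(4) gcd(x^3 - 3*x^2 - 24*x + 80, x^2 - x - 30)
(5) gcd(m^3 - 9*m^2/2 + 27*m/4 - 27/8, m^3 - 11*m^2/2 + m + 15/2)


(1) = gcd((2*h + z)*(4*h + z)*(z + 2), (2*h + z)*(z + 5)^2) = 2*h + z
(2) = b + 3*sqrt(2)
(3) = gcd((v + 1/2)*(v - 5*sqrt(2)/2)*(v + 3*sqrt(2)/2), (v + 4)*(v - 5*sqrt(2)/2)*(v + sqrt(2))) = v - 5*sqrt(2)/2
(4) = x + 5
(5) = gcd((m - 3/2)^3, (m - 5)*(m - 3/2)*(m + 1)) = m - 3/2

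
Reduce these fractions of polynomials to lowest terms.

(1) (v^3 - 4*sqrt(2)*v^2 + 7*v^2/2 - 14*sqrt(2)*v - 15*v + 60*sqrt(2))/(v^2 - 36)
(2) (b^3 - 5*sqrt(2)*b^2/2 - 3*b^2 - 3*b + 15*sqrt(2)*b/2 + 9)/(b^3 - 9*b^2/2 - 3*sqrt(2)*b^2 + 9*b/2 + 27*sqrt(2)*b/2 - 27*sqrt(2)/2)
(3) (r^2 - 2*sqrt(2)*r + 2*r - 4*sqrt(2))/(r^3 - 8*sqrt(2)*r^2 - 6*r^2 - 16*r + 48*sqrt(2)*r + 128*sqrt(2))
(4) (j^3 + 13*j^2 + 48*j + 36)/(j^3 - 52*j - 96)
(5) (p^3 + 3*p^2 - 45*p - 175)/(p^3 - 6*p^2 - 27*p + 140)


(1) = (2*v^2 + v*(-8*sqrt(2) - 5) + 20*sqrt(2))/(2*v - 12)
(2) = (4*b + 2*sqrt(2))/(4*b - 6)
(3) = (r - 2*sqrt(2))/(r^2 + r*(-8*sqrt(2) - 8) + 64*sqrt(2))
(4) = (j^2 + 7*j + 6)/(j^2 - 6*j - 16)
(5) = (p + 5)/(p - 4)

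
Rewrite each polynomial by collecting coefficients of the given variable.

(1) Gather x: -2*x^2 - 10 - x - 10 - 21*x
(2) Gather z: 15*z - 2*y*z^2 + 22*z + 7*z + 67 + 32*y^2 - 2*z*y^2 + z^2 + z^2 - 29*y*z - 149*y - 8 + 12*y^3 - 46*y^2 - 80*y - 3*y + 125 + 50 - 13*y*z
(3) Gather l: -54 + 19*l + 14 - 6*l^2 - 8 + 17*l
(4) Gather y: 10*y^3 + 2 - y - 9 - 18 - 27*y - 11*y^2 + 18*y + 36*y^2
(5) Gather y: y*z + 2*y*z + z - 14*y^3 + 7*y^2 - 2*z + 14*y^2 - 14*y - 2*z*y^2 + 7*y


(1) = -2*x^2 - 22*x - 20
(2) = 12*y^3 - 14*y^2 - 232*y + z^2*(2 - 2*y) + z*(-2*y^2 - 42*y + 44) + 234
(3) = -6*l^2 + 36*l - 48
(4) = 10*y^3 + 25*y^2 - 10*y - 25
(5) = -14*y^3 + y^2*(21 - 2*z) + y*(3*z - 7) - z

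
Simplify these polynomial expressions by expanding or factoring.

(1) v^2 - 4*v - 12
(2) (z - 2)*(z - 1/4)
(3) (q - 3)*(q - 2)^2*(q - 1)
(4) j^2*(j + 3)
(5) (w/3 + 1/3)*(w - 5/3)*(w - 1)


(1) = (v - 6)*(v + 2)
(2) = z^2 - 9*z/4 + 1/2
(3) = q^4 - 8*q^3 + 23*q^2 - 28*q + 12
(4) = j^3 + 3*j^2
(5) = w^3/3 - 5*w^2/9 - w/3 + 5/9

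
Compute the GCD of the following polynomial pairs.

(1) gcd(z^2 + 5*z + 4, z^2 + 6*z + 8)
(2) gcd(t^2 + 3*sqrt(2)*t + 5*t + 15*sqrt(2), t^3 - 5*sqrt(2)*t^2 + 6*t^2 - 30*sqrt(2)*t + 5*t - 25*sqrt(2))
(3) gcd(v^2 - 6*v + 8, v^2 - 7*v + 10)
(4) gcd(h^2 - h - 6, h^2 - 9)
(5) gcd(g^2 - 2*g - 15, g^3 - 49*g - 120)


(1) = z + 4
(2) = gcd((t + 5)*(t + 3*sqrt(2)), (t + 1)*(t + 5)*(t - 5*sqrt(2))) = t + 5
(3) = v - 2
(4) = h - 3
(5) = g + 3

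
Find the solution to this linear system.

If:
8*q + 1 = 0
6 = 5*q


Then:
No Solution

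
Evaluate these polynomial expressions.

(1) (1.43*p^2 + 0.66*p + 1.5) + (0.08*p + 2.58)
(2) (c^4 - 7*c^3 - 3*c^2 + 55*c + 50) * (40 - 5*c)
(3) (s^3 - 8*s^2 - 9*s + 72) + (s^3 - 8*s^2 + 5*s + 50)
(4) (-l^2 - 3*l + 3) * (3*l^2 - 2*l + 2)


(1) = 1.43*p^2 + 0.74*p + 4.08
(2) = -5*c^5 + 75*c^4 - 265*c^3 - 395*c^2 + 1950*c + 2000
(3) = 2*s^3 - 16*s^2 - 4*s + 122
(4) = -3*l^4 - 7*l^3 + 13*l^2 - 12*l + 6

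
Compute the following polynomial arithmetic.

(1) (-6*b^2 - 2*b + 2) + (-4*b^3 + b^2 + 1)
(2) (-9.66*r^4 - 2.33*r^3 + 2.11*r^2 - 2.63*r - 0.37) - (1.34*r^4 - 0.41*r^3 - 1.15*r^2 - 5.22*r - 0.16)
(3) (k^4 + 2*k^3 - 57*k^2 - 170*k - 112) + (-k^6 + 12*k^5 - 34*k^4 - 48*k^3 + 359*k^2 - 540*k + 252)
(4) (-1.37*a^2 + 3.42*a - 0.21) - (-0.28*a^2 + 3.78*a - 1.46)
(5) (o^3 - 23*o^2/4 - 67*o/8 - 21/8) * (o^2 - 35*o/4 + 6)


(1) = -4*b^3 - 5*b^2 - 2*b + 3
(2) = -11.0*r^4 - 1.92*r^3 + 3.26*r^2 + 2.59*r - 0.21
(3) = -k^6 + 12*k^5 - 33*k^4 - 46*k^3 + 302*k^2 - 710*k + 140
(4) = -1.09*a^2 - 0.36*a + 1.25
(5) = o^5 - 29*o^4/2 + 767*o^3/16 + 1157*o^2/32 - 873*o/32 - 63/4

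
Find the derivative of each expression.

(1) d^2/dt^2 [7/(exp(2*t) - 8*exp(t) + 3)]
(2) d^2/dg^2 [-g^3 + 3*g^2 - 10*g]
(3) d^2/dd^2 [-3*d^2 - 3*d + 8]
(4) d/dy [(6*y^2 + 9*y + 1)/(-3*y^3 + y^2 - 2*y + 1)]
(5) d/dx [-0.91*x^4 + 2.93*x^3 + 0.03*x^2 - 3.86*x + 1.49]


(1) = 28*((2 - exp(t))*(exp(2*t) - 8*exp(t) + 3) + 2*(exp(t) - 4)^2*exp(t))*exp(t)/(exp(2*t) - 8*exp(t) + 3)^3
(2) = 6 - 6*g
(3) = -6
(4) = (18*y^4 + 54*y^3 - 12*y^2 + 10*y + 11)/(9*y^6 - 6*y^5 + 13*y^4 - 10*y^3 + 6*y^2 - 4*y + 1)
(5) = -3.64*x^3 + 8.79*x^2 + 0.06*x - 3.86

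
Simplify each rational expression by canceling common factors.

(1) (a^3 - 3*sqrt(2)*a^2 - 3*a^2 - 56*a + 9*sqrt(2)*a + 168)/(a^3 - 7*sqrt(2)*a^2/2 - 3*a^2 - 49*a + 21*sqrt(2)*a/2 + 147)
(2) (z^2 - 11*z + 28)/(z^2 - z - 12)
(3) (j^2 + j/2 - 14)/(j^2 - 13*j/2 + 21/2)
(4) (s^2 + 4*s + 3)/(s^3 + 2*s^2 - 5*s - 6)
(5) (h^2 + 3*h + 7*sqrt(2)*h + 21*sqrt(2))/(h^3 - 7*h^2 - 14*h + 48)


(1) = (2*a + 8*sqrt(2))/(2*a + 7*sqrt(2))
(2) = (z - 7)/(z + 3)
(3) = (j + 4)/(j - 3)
(4) = 1/(s - 2)
(5) = (h + 7*sqrt(2))/(h^2 - 10*h + 16)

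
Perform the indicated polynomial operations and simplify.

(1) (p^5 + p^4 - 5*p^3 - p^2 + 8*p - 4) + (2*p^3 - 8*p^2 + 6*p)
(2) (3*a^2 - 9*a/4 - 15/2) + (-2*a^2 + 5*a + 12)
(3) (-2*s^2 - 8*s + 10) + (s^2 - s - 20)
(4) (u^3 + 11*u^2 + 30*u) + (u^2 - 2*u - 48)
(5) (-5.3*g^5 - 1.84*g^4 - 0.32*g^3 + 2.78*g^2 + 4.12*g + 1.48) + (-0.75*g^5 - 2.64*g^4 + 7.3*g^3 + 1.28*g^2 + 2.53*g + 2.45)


(1) = p^5 + p^4 - 3*p^3 - 9*p^2 + 14*p - 4
(2) = a^2 + 11*a/4 + 9/2
(3) = -s^2 - 9*s - 10
(4) = u^3 + 12*u^2 + 28*u - 48
(5) = -6.05*g^5 - 4.48*g^4 + 6.98*g^3 + 4.06*g^2 + 6.65*g + 3.93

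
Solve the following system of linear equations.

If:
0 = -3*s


Then:
s = 0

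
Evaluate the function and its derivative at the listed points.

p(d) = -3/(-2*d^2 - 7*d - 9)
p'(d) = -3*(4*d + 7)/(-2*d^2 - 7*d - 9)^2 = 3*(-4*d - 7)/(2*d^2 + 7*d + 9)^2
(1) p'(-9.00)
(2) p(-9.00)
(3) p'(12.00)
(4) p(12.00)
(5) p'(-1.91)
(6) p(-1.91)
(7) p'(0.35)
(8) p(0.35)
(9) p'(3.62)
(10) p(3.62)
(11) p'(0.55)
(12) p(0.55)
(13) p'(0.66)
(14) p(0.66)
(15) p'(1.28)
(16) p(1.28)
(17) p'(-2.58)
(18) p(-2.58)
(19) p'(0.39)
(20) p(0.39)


(1) = 0.01
(2) = 0.03
(3) = -0.00
(4) = 0.01
(5) = 0.22
(6) = 1.03
(7) = -0.18
(8) = 0.26
(9) = -0.02
(10) = 0.05
(11) = -0.15
(12) = 0.22
(13) = -0.14
(14) = 0.21
(15) = -0.08
(16) = 0.14
(17) = 0.55
(18) = 0.71
(19) = -0.18
(20) = 0.25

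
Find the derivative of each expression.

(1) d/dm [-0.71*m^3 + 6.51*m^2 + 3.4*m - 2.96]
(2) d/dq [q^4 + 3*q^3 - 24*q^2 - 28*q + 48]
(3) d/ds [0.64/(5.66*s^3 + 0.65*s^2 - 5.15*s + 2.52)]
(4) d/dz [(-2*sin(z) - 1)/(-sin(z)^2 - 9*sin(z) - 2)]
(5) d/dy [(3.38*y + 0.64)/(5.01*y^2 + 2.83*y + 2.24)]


(1) = -2.13*m^2 + 13.02*m + 3.4
(2) = 4*q^3 + 9*q^2 - 48*q - 28
(3) = (-10.8672*s^2 - 0.832*s + 3.296)/(5.66*s^3 + 0.65*s^2 - 5.15*s + 2.52)^2
(4) = (-2*sin(z) + cos(2*z) - 6)*cos(z)/(sin(z)^2 + 9*sin(z) + 2)^2
(5) = (-16.9338*y^2 - 6.4128*y + 5.76)/(25.1001*y^4 + 28.3566*y^3 + 30.4537*y^2 + 12.6784*y + 5.0176)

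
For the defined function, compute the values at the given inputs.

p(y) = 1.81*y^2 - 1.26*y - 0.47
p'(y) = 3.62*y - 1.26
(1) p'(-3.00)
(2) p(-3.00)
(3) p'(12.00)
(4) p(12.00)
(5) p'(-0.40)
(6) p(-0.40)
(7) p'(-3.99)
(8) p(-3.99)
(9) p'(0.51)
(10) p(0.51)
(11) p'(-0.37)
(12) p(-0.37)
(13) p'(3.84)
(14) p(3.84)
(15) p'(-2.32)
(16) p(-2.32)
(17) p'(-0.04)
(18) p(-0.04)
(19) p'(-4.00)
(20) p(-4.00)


(1) = -12.12
(2) = 19.60
(3) = 42.18
(4) = 245.05
(5) = -2.71
(6) = 0.32
(7) = -15.70
(8) = 33.37
(9) = 0.59
(10) = -0.64
(11) = -2.60
(12) = 0.24
(13) = 12.64
(14) = 21.38
(15) = -9.66
(16) = 12.20
(17) = -1.40
(18) = -0.42
(19) = -15.74
(20) = 33.53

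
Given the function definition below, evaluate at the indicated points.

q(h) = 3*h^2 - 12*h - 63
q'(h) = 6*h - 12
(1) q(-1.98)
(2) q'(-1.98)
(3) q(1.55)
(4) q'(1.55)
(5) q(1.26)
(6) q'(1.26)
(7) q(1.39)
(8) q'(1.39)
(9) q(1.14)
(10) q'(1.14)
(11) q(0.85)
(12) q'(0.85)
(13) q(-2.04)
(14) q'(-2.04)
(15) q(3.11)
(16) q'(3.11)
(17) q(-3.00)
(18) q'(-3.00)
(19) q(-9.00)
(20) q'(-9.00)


(1) = -27.48
(2) = -23.88
(3) = -74.39
(4) = -2.70
(5) = -73.36
(6) = -4.44
(7) = -73.88
(8) = -3.66
(9) = -72.78
(10) = -5.16
(11) = -71.03
(12) = -6.90
(13) = -26.04
(14) = -24.24
(15) = -71.30
(16) = 6.66
(17) = 0.00
(18) = -30.00
(19) = 288.00
(20) = -66.00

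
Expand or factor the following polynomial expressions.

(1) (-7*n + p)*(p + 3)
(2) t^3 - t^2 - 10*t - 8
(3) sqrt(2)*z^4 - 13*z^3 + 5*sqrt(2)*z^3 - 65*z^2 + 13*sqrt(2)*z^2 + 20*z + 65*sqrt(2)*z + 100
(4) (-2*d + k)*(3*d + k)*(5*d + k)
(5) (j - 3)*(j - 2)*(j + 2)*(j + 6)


(1) = -7*n*p - 21*n + p^2 + 3*p
(2) = (t - 4)*(t + 1)*(t + 2)
(3) = (z + 5)*(z - 5*sqrt(2))*(z - 2*sqrt(2))*(sqrt(2)*z + 1)
(4) = -30*d^3 - d^2*k + 6*d*k^2 + k^3
(5) = j^4 + 3*j^3 - 22*j^2 - 12*j + 72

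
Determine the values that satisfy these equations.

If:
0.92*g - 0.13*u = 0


Then:
g = 0.141304347826087*u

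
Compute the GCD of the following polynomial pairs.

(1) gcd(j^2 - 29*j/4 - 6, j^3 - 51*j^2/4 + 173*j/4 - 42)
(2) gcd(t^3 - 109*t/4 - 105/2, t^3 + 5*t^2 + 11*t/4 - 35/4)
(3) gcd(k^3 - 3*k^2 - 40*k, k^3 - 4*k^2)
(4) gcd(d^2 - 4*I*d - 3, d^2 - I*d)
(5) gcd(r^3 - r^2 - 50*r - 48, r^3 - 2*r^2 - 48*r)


(1) = j - 8
(2) = t^2 + 6*t + 35/4
(3) = k
(4) = gcd((d - 3*I)*(d - I), d*(d - I)) = d - I
(5) = r^2 - 2*r - 48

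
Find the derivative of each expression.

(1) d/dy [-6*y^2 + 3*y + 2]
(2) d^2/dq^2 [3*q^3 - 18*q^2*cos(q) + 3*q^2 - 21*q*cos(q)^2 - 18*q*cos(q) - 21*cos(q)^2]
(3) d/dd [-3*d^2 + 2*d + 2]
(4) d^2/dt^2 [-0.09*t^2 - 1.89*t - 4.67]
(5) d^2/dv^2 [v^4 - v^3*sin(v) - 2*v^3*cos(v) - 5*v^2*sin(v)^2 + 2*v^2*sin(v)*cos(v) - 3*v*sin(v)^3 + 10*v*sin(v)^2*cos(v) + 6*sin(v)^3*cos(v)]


(1) = 3 - 12*y
(2) = 18*q^2*cos(q) + 72*q*sin(q) + 18*q*cos(q) + 42*q*cos(2*q) + 18*q + 42*sqrt(2)*sin(2*q + pi/4) - 36*sqrt(2)*cos(q + pi/4) + 6
(3) = 2 - 6*d
(4) = -0.180000000000000
(5) = v^3*sin(v) + 2*v^3*cos(v) + 12*v^2*sin(v) - 4*v^2*sin(2*v) - 6*v^2*cos(v) - 10*v^2*cos(2*v) + 12*v^2 - 15*v*sin(v)/4 - 20*v*sin(2*v) - 27*v*sin(3*v)/4 - 29*v*cos(v)/2 + 8*v*cos(2*v) + 45*v*cos(3*v)/2 - 5*sin(v) - 4*sin(2*v) + 15*sin(3*v) + 12*sin(4*v) - 9*cos(v)/2 + 5*cos(2*v) + 9*cos(3*v)/2 - 5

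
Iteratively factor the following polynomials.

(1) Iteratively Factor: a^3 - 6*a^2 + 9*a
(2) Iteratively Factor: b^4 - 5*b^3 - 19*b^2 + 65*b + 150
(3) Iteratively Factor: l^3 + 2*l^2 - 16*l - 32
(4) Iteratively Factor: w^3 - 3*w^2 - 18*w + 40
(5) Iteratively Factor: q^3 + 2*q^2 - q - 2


(1) = (a - 3)*(a^2 - 3*a) = (a - 3)^2*(a)
(2) = (b - 5)*(b^3 - 19*b - 30) = (b - 5)^2*(b^2 + 5*b + 6) = (b - 5)^2*(b + 2)*(b + 3)
(3) = (l + 2)*(l^2 - 16) = (l - 4)*(l + 2)*(l + 4)
(4) = (w - 2)*(w^2 - w - 20) = (w - 5)*(w - 2)*(w + 4)
(5) = (q + 1)*(q^2 + q - 2) = (q + 1)*(q + 2)*(q - 1)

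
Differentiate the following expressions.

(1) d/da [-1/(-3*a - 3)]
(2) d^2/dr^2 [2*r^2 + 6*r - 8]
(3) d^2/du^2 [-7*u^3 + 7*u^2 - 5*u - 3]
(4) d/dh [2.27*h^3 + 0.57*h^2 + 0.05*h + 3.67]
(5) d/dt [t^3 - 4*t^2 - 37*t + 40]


(1) = -1/(3*(a + 1)^2)
(2) = 4
(3) = 14 - 42*u
(4) = 6.81*h^2 + 1.14*h + 0.05
(5) = 3*t^2 - 8*t - 37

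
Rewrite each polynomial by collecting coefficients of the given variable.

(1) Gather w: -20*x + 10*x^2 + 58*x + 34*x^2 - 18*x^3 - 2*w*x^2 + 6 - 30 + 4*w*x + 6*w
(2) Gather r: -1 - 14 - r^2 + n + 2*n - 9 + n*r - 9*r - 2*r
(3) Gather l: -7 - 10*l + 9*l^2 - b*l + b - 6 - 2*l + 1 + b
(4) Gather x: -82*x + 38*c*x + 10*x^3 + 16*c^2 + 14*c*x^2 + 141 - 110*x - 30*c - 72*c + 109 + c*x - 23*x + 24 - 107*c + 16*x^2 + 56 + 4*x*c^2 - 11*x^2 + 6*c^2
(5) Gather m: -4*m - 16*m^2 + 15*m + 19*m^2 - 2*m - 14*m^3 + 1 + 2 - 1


(1) = w*(-2*x^2 + 4*x + 6) - 18*x^3 + 44*x^2 + 38*x - 24
(2) = 3*n - r^2 + r*(n - 11) - 24
(3) = 2*b + 9*l^2 + l*(-b - 12) - 12
(4) = 22*c^2 - 209*c + 10*x^3 + x^2*(14*c + 5) + x*(4*c^2 + 39*c - 215) + 330
(5) = -14*m^3 + 3*m^2 + 9*m + 2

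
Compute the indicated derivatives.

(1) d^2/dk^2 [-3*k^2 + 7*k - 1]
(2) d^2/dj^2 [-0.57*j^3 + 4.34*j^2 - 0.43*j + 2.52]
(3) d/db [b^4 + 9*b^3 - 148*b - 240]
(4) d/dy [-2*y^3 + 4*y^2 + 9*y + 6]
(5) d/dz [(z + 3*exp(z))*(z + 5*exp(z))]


(1) = -6
(2) = 8.68 - 3.42*j
(3) = 4*b^3 + 27*b^2 - 148
(4) = -6*y^2 + 8*y + 9
(5) = 8*z*exp(z) + 2*z + 30*exp(2*z) + 8*exp(z)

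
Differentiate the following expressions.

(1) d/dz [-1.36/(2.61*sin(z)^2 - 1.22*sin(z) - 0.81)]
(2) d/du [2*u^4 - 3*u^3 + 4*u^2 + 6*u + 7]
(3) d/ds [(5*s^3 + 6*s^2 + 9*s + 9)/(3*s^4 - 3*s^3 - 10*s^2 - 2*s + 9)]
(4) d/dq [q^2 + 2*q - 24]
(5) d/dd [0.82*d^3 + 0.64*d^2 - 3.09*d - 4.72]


(1) = (7.0992*sin(z) - 1.6592)*cos(z)/(-2.61*sin(z)^2 + 1.22*sin(z) + 0.81)^2
(2) = 8*u^3 - 9*u^2 + 8*u + 6
(3) = (-15*s^6 - 36*s^5 - 113*s^4 - 74*s^3 + 294*s^2 + 288*s + 99)/(9*s^8 - 18*s^7 - 51*s^6 + 48*s^5 + 166*s^4 - 14*s^3 - 176*s^2 - 36*s + 81)
(4) = 2*q + 2
(5) = 2.46*d^2 + 1.28*d - 3.09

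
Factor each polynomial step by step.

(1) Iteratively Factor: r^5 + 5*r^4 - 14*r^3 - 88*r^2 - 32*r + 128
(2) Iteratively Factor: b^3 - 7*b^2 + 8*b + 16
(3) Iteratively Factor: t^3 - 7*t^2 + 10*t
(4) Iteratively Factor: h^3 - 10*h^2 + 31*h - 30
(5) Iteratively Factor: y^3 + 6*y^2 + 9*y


(1) = (r + 4)*(r^4 + r^3 - 18*r^2 - 16*r + 32) = (r + 4)^2*(r^3 - 3*r^2 - 6*r + 8) = (r + 2)*(r + 4)^2*(r^2 - 5*r + 4) = (r - 4)*(r + 2)*(r + 4)^2*(r - 1)
(2) = (b - 4)*(b^2 - 3*b - 4) = (b - 4)^2*(b + 1)
(3) = (t)*(t^2 - 7*t + 10) = t*(t - 5)*(t - 2)
(4) = (h - 3)*(h^2 - 7*h + 10) = (h - 5)*(h - 3)*(h - 2)
(5) = (y)*(y^2 + 6*y + 9) = y*(y + 3)*(y + 3)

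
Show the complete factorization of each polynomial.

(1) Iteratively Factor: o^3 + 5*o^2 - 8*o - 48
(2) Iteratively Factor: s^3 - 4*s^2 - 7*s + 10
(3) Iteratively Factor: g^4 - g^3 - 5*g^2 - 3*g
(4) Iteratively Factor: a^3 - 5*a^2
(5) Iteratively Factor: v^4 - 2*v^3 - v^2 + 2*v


(1) = (o + 4)*(o^2 + o - 12) = (o - 3)*(o + 4)*(o + 4)
(2) = (s + 2)*(s^2 - 6*s + 5) = (s - 5)*(s + 2)*(s - 1)
(3) = (g)*(g^3 - g^2 - 5*g - 3) = g*(g + 1)*(g^2 - 2*g - 3) = g*(g + 1)^2*(g - 3)
(4) = (a)*(a^2 - 5*a) = a^2*(a - 5)
(5) = (v - 1)*(v^3 - v^2 - 2*v) = v*(v - 1)*(v^2 - v - 2) = v*(v - 2)*(v - 1)*(v + 1)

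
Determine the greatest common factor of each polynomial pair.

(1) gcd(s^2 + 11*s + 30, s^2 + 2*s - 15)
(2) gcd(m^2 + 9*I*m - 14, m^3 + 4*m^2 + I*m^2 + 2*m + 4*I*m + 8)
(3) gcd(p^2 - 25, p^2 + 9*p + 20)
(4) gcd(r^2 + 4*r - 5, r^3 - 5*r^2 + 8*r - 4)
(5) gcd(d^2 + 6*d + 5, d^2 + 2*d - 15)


(1) = gcd((s + 5)*(s + 6), (s - 3)*(s + 5)) = s + 5
(2) = gcd((m + 2*I)*(m + 7*I), (m + 4)*(m - I)*(m + 2*I)) = m + 2*I
(3) = p + 5
(4) = gcd((r - 1)*(r + 5), (r - 2)^2*(r - 1)) = r - 1
(5) = d + 5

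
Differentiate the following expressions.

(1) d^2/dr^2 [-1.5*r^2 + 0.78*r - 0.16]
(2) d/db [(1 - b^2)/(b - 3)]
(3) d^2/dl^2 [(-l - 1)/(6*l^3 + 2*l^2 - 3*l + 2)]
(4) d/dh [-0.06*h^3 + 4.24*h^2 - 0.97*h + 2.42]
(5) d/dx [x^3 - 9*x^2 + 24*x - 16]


(1) = -3.00000000000000
(2) = (b^2 - 2*b*(b - 3) - 1)/(b - 3)^2
(3) = 2*(-(l + 1)*(18*l^2 + 4*l - 3)^2 + (18*l^2 + 4*l + 2*(l + 1)*(9*l + 1) - 3)*(6*l^3 + 2*l^2 - 3*l + 2))/(6*l^3 + 2*l^2 - 3*l + 2)^3
(4) = -0.18*h^2 + 8.48*h - 0.97
(5) = 3*x^2 - 18*x + 24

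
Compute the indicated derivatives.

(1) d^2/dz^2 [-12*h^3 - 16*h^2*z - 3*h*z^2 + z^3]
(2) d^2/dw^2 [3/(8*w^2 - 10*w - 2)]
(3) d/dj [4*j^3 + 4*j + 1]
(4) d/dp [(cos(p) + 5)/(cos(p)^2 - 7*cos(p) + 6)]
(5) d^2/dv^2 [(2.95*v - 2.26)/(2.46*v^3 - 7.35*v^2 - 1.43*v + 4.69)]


(1) = -6*h + 6*z
(2) = 3*(16*w^2 - 20*w - (8*w - 5)^2 - 4)/(-4*w^2 + 5*w + 1)^3
(3) = 12*j^2 + 4
(4) = (cos(p)^2 + 10*cos(p) - 41)*sin(p)/(cos(p)^2 - 7*cos(p) + 6)^2
(5) = (107.11332*v^5 - 484.153092*v^4 + 993.29673*v^3 - 1093.267692*v^2 + 624.070314*v - 125.484598)/(14.886936*v^9 - 133.43778*v^8 + 372.724686*v^7 - 156.784383*v^6 - 725.464503*v^5 + 616.015638*v^4 + 455.172481*v^3 - 456.242262*v^2 - 94.363269*v + 103.161709)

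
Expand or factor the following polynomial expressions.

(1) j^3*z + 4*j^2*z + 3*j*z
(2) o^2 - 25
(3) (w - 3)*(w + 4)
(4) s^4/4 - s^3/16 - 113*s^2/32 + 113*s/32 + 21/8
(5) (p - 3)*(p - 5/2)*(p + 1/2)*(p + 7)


(1) = j*(j + 3)*(j*z + z)
(2) = (o - 5)*(o + 5)
(3) = w^2 + w - 12
(4) = (s/4 + 1)*(s - 3)*(s - 7/4)*(s + 1/2)
(5) = p^4 + 2*p^3 - 121*p^2/4 + 37*p + 105/4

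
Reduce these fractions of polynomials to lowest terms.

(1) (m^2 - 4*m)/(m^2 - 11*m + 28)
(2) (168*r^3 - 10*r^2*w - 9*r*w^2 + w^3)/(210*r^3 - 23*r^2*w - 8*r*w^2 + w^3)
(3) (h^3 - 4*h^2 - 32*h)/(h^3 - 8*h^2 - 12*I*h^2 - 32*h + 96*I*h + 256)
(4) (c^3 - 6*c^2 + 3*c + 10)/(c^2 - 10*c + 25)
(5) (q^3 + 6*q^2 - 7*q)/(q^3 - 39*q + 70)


(1) = m/(m - 7)
(2) = (4*r + w)/(5*r + w)
(3) = (h^2 + 4*h)/(h^2 - 12*I*h - 32)
(4) = (c^2 - c - 2)/(c - 5)
(5) = (q^2 - q)/(q^2 - 7*q + 10)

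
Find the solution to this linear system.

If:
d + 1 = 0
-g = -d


Then:
d = -1
g = -1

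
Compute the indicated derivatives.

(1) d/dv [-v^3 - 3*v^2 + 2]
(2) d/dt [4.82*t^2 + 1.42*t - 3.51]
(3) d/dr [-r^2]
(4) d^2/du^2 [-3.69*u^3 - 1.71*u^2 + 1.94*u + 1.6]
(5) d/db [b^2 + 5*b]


(1) = 3*v*(-v - 2)
(2) = 9.64*t + 1.42
(3) = -2*r
(4) = -22.14*u - 3.42
(5) = 2*b + 5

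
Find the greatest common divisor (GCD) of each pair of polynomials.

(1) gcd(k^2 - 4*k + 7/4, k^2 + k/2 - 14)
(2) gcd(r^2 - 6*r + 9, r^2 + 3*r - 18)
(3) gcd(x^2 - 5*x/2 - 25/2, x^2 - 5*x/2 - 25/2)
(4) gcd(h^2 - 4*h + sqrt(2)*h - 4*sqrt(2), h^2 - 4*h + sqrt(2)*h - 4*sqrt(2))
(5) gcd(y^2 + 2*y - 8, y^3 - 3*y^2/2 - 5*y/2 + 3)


(1) = k - 7/2
(2) = gcd((r - 3)^2, (r - 3)*(r + 6)) = r - 3
(3) = gcd((x - 5)*(x + 5/2), (x - 5)*(x + 5/2)) = x^2 - 5*x/2 - 25/2
(4) = h^2 + h*(-4 + sqrt(2)) - 4*sqrt(2)
(5) = y - 2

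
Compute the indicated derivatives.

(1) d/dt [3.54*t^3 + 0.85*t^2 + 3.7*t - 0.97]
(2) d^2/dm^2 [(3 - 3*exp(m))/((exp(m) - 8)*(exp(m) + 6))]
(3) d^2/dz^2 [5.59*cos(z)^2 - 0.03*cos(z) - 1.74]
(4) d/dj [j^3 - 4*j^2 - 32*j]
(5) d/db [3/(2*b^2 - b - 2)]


(1) = 10.62*t^2 + 1.7*t + 3.7
(2) = 3*(-exp(4*m) + 2*exp(3*m) - 294*exp(2*m) + 292*exp(m) - 2400)*exp(m)/(exp(6*m) - 6*exp(5*m) - 132*exp(4*m) + 568*exp(3*m) + 6336*exp(2*m) - 13824*exp(m) - 110592)
(3) = 0.03*cos(z) - 11.18*cos(2*z)
(4) = 3*j^2 - 8*j - 32
(5) = 3*(1 - 4*b)/(-2*b^2 + b + 2)^2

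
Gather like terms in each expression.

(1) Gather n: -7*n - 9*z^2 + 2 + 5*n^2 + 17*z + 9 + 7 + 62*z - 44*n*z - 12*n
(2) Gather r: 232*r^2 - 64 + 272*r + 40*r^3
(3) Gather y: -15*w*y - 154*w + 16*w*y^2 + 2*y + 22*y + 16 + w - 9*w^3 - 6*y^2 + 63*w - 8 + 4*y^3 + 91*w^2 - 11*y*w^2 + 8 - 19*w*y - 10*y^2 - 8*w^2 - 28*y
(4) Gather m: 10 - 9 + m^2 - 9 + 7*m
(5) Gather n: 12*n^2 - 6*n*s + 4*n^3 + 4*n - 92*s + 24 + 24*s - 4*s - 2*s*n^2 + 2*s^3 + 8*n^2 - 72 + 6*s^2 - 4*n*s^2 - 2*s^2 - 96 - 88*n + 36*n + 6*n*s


(1) = 5*n^2 + n*(-44*z - 19) - 9*z^2 + 79*z + 18
(2) = 40*r^3 + 232*r^2 + 272*r - 64
(3) = -9*w^3 + 83*w^2 - 90*w + 4*y^3 + y^2*(16*w - 16) + y*(-11*w^2 - 34*w - 4) + 16
(4) = m^2 + 7*m - 8
(5) = 4*n^3 + n^2*(20 - 2*s) + n*(-4*s^2 - 48) + 2*s^3 + 4*s^2 - 72*s - 144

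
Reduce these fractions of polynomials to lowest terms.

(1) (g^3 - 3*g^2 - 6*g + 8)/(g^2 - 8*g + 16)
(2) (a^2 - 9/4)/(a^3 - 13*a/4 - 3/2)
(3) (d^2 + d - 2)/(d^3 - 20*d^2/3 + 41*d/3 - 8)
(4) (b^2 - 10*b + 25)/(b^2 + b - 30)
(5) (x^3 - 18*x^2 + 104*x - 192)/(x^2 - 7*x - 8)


(1) = (g^2 + g - 2)/(g - 4)
(2) = (2*a - 3)/(2*a^2 - 3*a - 2)
(3) = (3*d + 6)/(3*d^2 - 17*d + 24)
(4) = (b - 5)/(b + 6)
(5) = (x^2 - 10*x + 24)/(x + 1)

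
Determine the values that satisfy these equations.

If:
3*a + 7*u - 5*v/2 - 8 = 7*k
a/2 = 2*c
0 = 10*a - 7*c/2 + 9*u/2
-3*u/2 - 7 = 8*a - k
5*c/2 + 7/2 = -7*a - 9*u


Then:
a = 28/85
c = 7/85
k = 259/30
u = -511/765
v = -22069/765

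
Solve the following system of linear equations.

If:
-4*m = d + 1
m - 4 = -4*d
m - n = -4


Then:
d = 17/15
m = -8/15
n = 52/15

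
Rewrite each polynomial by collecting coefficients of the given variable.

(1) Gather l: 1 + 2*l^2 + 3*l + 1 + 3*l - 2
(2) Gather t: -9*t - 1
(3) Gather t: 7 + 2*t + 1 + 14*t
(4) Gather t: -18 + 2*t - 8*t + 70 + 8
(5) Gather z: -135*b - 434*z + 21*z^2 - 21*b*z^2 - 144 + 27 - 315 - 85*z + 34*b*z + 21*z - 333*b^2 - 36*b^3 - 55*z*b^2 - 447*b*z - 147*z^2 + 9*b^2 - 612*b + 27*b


(1) = 2*l^2 + 6*l
(2) = -9*t - 1
(3) = 16*t + 8
(4) = 60 - 6*t
(5) = -36*b^3 - 324*b^2 - 720*b + z^2*(-21*b - 126) + z*(-55*b^2 - 413*b - 498) - 432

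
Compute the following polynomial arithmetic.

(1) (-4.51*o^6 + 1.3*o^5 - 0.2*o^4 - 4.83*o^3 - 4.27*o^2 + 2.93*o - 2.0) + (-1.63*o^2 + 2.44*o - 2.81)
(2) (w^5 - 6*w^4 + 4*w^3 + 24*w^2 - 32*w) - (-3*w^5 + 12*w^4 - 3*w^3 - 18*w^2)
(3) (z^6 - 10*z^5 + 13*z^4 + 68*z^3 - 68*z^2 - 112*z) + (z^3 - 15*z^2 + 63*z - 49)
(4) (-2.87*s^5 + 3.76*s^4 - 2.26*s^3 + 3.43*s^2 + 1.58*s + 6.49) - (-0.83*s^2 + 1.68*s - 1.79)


(1) = -4.51*o^6 + 1.3*o^5 - 0.2*o^4 - 4.83*o^3 - 5.9*o^2 + 5.37*o - 4.81
(2) = 4*w^5 - 18*w^4 + 7*w^3 + 42*w^2 - 32*w
(3) = z^6 - 10*z^5 + 13*z^4 + 69*z^3 - 83*z^2 - 49*z - 49
(4) = -2.87*s^5 + 3.76*s^4 - 2.26*s^3 + 4.26*s^2 - 0.1*s + 8.28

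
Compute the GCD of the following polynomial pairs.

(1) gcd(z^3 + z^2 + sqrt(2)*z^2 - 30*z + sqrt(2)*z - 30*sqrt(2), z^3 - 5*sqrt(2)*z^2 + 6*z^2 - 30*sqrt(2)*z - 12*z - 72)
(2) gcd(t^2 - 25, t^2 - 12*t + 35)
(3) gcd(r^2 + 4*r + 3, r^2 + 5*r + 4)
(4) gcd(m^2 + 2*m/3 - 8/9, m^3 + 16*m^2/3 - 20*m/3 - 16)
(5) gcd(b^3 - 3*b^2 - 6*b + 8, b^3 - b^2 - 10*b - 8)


(1) = gcd((z - 5)*(z + 6)*(z + sqrt(2)), (z + 6)*(z - 6*sqrt(2))*(z + sqrt(2))) = z^2 + z*(sqrt(2) + 6) + 6*sqrt(2)
(2) = t - 5
(3) = gcd((r + 1)*(r + 3), (r + 1)*(r + 4)) = r + 1
(4) = m + 4/3
(5) = gcd((b - 4)*(b - 1)*(b + 2), (b - 4)*(b + 1)*(b + 2)) = b^2 - 2*b - 8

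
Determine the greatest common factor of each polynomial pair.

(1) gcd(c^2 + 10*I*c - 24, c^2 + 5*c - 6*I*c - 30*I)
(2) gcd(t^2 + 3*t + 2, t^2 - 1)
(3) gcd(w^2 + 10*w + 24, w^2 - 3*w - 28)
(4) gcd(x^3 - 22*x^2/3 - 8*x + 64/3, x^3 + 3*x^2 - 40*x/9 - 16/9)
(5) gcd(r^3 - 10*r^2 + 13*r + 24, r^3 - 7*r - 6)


(1) = 1
(2) = gcd((t + 1)*(t + 2), (t - 1)*(t + 1)) = t + 1
(3) = w + 4
(4) = gcd((x - 8)*(x - 4/3)*(x + 2), (x - 4/3)*(x + 1/3)*(x + 4)) = x - 4/3
(5) = r^2 - 2*r - 3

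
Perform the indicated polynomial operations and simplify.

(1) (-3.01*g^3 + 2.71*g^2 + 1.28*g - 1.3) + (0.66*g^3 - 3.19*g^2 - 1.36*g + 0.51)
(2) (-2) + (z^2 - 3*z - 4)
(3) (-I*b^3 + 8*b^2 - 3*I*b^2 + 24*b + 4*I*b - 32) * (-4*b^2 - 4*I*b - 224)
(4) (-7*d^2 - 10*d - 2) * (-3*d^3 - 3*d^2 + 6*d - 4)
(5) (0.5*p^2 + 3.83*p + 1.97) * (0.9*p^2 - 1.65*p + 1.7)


(1) = -2.35*g^3 - 0.48*g^2 - 0.08*g - 0.79
(2) = z^2 - 3*z - 6
(3) = 4*I*b^5 - 36*b^4 + 12*I*b^4 - 108*b^3 + 176*I*b^3 - 1648*b^2 + 576*I*b^2 - 5376*b - 768*I*b + 7168
(4) = 21*d^5 + 51*d^4 - 6*d^3 - 26*d^2 + 28*d + 8
(5) = 0.45*p^4 + 2.622*p^3 - 3.6965*p^2 + 3.2605*p + 3.349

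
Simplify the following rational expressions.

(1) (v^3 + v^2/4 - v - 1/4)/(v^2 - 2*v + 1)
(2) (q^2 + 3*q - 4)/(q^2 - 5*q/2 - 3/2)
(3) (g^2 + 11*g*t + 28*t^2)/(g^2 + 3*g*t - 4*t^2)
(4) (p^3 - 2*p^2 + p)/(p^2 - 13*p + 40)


(1) = (4*v^2 + 5*v + 1)/(4*v - 4)
(2) = (2*q^2 + 6*q - 8)/(2*q^2 - 5*q - 3)
(3) = (-g - 7*t)/(-g + t)
(4) = (p^3 - 2*p^2 + p)/(p^2 - 13*p + 40)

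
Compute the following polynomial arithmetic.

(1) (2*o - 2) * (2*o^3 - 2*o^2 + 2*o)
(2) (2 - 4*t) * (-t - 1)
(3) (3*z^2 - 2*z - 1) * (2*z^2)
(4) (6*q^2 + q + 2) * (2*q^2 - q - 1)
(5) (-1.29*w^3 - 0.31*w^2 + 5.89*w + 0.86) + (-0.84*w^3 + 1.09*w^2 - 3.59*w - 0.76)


(1) = 4*o^4 - 8*o^3 + 8*o^2 - 4*o
(2) = 4*t^2 + 2*t - 2
(3) = 6*z^4 - 4*z^3 - 2*z^2
(4) = 12*q^4 - 4*q^3 - 3*q^2 - 3*q - 2
(5) = -2.13*w^3 + 0.78*w^2 + 2.3*w + 0.1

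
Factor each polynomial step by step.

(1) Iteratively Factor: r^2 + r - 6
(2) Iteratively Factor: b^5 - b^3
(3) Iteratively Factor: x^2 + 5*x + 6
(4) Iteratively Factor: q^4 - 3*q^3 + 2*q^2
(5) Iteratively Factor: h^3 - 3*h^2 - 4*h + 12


(1) = (r + 3)*(r - 2)
(2) = (b - 1)*(b^4 + b^3) = b*(b - 1)*(b^3 + b^2) = b*(b - 1)*(b + 1)*(b^2) = b^2*(b - 1)*(b + 1)*(b)
(3) = (x + 3)*(x + 2)
(4) = (q - 1)*(q^3 - 2*q^2) = q*(q - 1)*(q^2 - 2*q) = q*(q - 2)*(q - 1)*(q)
(5) = (h - 3)*(h^2 - 4) = (h - 3)*(h - 2)*(h + 2)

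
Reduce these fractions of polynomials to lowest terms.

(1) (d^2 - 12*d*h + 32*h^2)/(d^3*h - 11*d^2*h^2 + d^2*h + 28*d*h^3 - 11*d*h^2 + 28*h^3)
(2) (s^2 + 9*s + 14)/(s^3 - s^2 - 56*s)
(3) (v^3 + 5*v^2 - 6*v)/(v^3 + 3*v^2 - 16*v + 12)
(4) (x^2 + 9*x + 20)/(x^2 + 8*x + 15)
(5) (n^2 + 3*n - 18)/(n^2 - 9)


(1) = (d - 8*h)/(d^2*h - 7*d*h^2 + d*h - 7*h^2)
(2) = (s + 2)/(s^2 - 8*s)
(3) = v/(v - 2)
(4) = (x + 4)/(x + 3)
(5) = (n + 6)/(n + 3)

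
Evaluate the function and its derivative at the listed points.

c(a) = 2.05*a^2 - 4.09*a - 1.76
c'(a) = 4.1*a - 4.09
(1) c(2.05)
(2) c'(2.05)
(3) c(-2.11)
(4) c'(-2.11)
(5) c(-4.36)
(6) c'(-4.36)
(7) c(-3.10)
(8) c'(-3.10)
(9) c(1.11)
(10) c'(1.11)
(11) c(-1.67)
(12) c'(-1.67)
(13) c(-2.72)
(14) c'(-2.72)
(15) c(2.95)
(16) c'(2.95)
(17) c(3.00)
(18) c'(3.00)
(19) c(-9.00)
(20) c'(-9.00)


(1) = -1.53
(2) = 4.31
(3) = 16.00
(4) = -12.74
(5) = 55.04
(6) = -21.97
(7) = 30.62
(8) = -16.80
(9) = -3.77
(10) = 0.46
(11) = 10.79
(12) = -10.94
(13) = 24.53
(14) = -15.24
(15) = 4.01
(16) = 8.00
(17) = 4.42
(18) = 8.21
(19) = 201.10
(20) = -40.99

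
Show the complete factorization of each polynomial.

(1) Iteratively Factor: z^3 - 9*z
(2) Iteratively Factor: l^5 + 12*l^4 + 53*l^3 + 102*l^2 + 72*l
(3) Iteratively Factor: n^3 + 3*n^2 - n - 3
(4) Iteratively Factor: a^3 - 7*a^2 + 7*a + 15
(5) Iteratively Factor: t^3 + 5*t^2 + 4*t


(1) = (z)*(z^2 - 9) = z*(z - 3)*(z + 3)
(2) = (l + 2)*(l^4 + 10*l^3 + 33*l^2 + 36*l) = (l + 2)*(l + 3)*(l^3 + 7*l^2 + 12*l) = (l + 2)*(l + 3)^2*(l^2 + 4*l) = l*(l + 2)*(l + 3)^2*(l + 4)
(3) = (n + 3)*(n^2 - 1) = (n - 1)*(n + 3)*(n + 1)
(4) = (a - 3)*(a^2 - 4*a - 5) = (a - 5)*(a - 3)*(a + 1)
(5) = (t + 4)*(t^2 + t) = t*(t + 4)*(t + 1)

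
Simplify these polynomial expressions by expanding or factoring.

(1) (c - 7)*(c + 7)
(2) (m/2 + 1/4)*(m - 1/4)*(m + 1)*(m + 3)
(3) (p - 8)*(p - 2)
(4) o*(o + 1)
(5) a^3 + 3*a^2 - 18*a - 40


(1) = c^2 - 49
(2) = m^4/2 + 17*m^3/8 + 31*m^2/16 + m/8 - 3/16
(3) = p^2 - 10*p + 16
(4) = o^2 + o
(5) = (a - 4)*(a + 2)*(a + 5)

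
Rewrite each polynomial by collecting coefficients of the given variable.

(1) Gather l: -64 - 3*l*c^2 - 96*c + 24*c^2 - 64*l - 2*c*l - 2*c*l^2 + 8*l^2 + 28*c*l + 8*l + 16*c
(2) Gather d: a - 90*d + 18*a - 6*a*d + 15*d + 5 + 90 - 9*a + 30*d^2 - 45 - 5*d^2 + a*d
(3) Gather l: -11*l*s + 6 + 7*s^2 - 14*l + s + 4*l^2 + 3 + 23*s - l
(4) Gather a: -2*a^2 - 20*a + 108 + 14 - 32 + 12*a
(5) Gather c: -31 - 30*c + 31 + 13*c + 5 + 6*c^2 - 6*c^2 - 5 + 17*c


(1) = 24*c^2 - 80*c + l^2*(8 - 2*c) + l*(-3*c^2 + 26*c - 56) - 64
(2) = 10*a + 25*d^2 + d*(-5*a - 75) + 50
(3) = 4*l^2 + l*(-11*s - 15) + 7*s^2 + 24*s + 9
(4) = -2*a^2 - 8*a + 90
(5) = 0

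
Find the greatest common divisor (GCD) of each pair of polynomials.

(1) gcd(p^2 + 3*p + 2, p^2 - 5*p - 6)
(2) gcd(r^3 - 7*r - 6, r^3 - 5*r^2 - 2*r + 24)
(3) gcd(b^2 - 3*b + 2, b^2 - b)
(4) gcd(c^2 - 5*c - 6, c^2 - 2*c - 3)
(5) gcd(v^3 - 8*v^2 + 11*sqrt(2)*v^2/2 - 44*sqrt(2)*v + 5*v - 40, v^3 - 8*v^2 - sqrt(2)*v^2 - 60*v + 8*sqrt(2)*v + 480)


(1) = p + 1
(2) = gcd((r - 3)*(r + 1)*(r + 2), (r - 4)*(r - 3)*(r + 2)) = r^2 - r - 6
(3) = gcd((b - 2)*(b - 1), b*(b - 1)) = b - 1
(4) = c + 1
(5) = gcd((v - 8)*(v + sqrt(2)/2)*(v + 5*sqrt(2)), (v - 8)*(v - 6*sqrt(2))*(v + 5*sqrt(2))) = v^2 + v*(-8 + 5*sqrt(2)) - 40*sqrt(2)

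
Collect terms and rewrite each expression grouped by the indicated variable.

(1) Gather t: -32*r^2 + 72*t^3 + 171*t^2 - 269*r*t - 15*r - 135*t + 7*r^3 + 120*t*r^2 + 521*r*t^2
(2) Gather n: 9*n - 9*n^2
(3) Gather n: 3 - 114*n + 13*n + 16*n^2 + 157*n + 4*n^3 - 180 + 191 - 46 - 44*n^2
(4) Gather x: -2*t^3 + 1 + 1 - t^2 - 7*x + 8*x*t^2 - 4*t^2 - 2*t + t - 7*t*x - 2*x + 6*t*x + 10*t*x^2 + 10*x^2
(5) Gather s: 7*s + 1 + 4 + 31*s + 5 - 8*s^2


(1) = 7*r^3 - 32*r^2 - 15*r + 72*t^3 + t^2*(521*r + 171) + t*(120*r^2 - 269*r - 135)
(2) = -9*n^2 + 9*n
(3) = 4*n^3 - 28*n^2 + 56*n - 32
(4) = -2*t^3 - 5*t^2 - t + x^2*(10*t + 10) + x*(8*t^2 - t - 9) + 2
(5) = -8*s^2 + 38*s + 10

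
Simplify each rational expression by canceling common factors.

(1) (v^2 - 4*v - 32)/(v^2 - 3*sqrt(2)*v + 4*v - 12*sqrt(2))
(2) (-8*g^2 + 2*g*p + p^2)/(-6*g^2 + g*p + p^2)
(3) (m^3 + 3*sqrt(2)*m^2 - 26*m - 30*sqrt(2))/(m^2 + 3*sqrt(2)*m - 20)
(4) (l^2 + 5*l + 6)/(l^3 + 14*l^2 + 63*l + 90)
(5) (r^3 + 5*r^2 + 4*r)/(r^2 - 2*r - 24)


(1) = (v - 8)/(v - 3*sqrt(2))
(2) = (4*g + p)/(3*g + p)
(3) = (m^2 - 2*sqrt(2)*m - 6)/(m - 2*sqrt(2))
(4) = (l + 2)/(l^2 + 11*l + 30)
(5) = (r^2 + r)/(r - 6)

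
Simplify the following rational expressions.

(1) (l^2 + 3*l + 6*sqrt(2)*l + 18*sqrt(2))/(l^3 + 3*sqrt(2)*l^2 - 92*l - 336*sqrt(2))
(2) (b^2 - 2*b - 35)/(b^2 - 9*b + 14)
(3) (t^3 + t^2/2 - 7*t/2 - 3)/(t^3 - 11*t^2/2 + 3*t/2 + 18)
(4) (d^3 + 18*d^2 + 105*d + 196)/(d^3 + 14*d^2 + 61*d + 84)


(1) = (l + 3)/(l^2 - 3*sqrt(2)*l - 56)
(2) = (b + 5)/(b - 2)
(3) = (t^2 - t - 2)/(t^2 - 7*t + 12)
(4) = (d + 7)/(d + 3)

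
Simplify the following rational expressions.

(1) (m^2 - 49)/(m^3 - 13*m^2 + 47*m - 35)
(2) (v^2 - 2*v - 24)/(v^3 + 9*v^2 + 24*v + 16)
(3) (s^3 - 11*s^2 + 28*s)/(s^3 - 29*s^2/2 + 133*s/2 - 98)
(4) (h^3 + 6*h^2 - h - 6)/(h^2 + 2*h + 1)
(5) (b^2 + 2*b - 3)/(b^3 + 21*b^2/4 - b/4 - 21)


(1) = (m + 7)/(m^2 - 6*m + 5)
(2) = (v - 6)/(v^2 + 5*v + 4)
(3) = 2*s/(2*s - 7)
(4) = (h^2 + 5*h - 6)/(h + 1)
(5) = (4*b - 4)/(4*b^2 + 9*b - 28)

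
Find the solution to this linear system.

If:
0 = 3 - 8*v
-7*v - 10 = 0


Then:
No Solution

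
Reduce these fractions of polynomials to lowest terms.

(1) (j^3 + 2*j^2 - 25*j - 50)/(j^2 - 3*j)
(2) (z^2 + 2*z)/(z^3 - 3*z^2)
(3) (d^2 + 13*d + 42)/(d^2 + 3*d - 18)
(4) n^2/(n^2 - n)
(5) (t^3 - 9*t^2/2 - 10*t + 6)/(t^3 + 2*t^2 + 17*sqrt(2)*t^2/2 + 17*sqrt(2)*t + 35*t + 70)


(1) = (j^3 + 2*j^2 - 25*j - 50)/(j^2 - 3*j)
(2) = (z + 2)/(z^2 - 3*z)
(3) = (d + 7)/(d - 3)
(4) = n/(n - 1)
(5) = (4*t^2 - 26*t + 12)/(4*t^2 + 34*sqrt(2)*t + 140)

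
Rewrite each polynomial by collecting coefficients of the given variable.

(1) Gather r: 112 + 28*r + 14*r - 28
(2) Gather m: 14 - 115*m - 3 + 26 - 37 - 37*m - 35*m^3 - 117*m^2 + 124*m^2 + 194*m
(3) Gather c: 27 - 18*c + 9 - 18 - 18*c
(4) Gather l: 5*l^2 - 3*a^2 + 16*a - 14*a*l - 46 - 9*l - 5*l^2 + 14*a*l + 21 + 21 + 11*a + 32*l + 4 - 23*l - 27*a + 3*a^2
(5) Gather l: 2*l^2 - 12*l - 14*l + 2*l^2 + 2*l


(1) = 42*r + 84
(2) = -35*m^3 + 7*m^2 + 42*m
(3) = 18 - 36*c
(4) = 0
(5) = 4*l^2 - 24*l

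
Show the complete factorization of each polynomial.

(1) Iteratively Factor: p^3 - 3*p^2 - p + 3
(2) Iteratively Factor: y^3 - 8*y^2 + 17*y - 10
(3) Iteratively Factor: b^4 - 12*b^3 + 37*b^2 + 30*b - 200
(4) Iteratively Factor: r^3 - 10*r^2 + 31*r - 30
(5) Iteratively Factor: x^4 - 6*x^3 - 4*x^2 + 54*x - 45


(1) = (p + 1)*(p^2 - 4*p + 3) = (p - 1)*(p + 1)*(p - 3)
(2) = (y - 1)*(y^2 - 7*y + 10) = (y - 5)*(y - 1)*(y - 2)
(3) = (b - 4)*(b^3 - 8*b^2 + 5*b + 50) = (b - 4)*(b + 2)*(b^2 - 10*b + 25) = (b - 5)*(b - 4)*(b + 2)*(b - 5)
(4) = (r - 5)*(r^2 - 5*r + 6) = (r - 5)*(r - 3)*(r - 2)
(5) = (x - 5)*(x^3 - x^2 - 9*x + 9) = (x - 5)*(x + 3)*(x^2 - 4*x + 3) = (x - 5)*(x - 3)*(x + 3)*(x - 1)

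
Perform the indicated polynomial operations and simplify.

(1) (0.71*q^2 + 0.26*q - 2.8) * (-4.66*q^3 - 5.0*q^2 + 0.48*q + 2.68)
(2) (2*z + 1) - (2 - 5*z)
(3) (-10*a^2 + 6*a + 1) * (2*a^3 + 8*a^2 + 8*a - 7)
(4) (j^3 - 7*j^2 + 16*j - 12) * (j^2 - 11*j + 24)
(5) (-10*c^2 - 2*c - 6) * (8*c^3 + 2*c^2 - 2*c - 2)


(1) = -3.3086*q^5 - 4.7616*q^4 + 12.0888*q^3 + 16.0276*q^2 - 0.6472*q - 7.504
(2) = 7*z - 1
(3) = -20*a^5 - 68*a^4 - 30*a^3 + 126*a^2 - 34*a - 7
(4) = j^5 - 18*j^4 + 117*j^3 - 356*j^2 + 516*j - 288
(5) = -80*c^5 - 36*c^4 - 32*c^3 + 12*c^2 + 16*c + 12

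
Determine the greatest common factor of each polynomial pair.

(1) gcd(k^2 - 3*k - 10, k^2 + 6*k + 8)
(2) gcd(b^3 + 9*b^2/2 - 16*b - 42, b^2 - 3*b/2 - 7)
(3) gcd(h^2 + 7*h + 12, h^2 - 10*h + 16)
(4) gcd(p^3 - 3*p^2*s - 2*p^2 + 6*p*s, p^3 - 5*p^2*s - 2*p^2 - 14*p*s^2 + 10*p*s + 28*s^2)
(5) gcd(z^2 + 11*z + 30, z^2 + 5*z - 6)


(1) = k + 2
(2) = b^2 - 3*b/2 - 7
(3) = gcd((h + 3)*(h + 4), (h - 8)*(h - 2)) = 1
(4) = p - 2
(5) = z + 6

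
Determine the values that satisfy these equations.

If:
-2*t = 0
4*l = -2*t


Then:
l = 0
t = 0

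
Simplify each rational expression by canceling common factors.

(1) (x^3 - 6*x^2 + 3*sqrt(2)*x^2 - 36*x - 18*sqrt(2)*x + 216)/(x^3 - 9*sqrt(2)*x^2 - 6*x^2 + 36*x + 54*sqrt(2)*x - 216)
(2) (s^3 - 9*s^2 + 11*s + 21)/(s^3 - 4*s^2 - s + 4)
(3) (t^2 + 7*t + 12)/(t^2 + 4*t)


(1) = (x + 6*sqrt(2))/(x - 6*sqrt(2))
(2) = (s^2 - 10*s + 21)/(s^2 - 5*s + 4)
(3) = (t + 3)/t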